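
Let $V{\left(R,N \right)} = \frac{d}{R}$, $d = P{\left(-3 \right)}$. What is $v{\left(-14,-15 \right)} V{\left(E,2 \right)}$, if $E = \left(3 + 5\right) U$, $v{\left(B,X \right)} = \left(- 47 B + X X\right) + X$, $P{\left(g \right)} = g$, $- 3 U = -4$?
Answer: $- \frac{1953}{8} \approx -244.13$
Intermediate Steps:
$U = \frac{4}{3}$ ($U = \left(- \frac{1}{3}\right) \left(-4\right) = \frac{4}{3} \approx 1.3333$)
$d = -3$
$v{\left(B,X \right)} = X + X^{2} - 47 B$ ($v{\left(B,X \right)} = \left(- 47 B + X^{2}\right) + X = \left(X^{2} - 47 B\right) + X = X + X^{2} - 47 B$)
$E = \frac{32}{3}$ ($E = \left(3 + 5\right) \frac{4}{3} = 8 \cdot \frac{4}{3} = \frac{32}{3} \approx 10.667$)
$V{\left(R,N \right)} = - \frac{3}{R}$
$v{\left(-14,-15 \right)} V{\left(E,2 \right)} = \left(-15 + \left(-15\right)^{2} - -658\right) \left(- \frac{3}{\frac{32}{3}}\right) = \left(-15 + 225 + 658\right) \left(\left(-3\right) \frac{3}{32}\right) = 868 \left(- \frac{9}{32}\right) = - \frac{1953}{8}$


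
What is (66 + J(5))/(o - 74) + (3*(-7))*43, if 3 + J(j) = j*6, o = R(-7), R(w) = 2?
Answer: -21703/24 ≈ -904.29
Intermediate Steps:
o = 2
J(j) = -3 + 6*j (J(j) = -3 + j*6 = -3 + 6*j)
(66 + J(5))/(o - 74) + (3*(-7))*43 = (66 + (-3 + 6*5))/(2 - 74) + (3*(-7))*43 = (66 + (-3 + 30))/(-72) - 21*43 = (66 + 27)*(-1/72) - 903 = 93*(-1/72) - 903 = -31/24 - 903 = -21703/24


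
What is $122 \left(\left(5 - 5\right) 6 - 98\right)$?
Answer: $-11956$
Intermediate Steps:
$122 \left(\left(5 - 5\right) 6 - 98\right) = 122 \left(0 \cdot 6 - 98\right) = 122 \left(0 - 98\right) = 122 \left(-98\right) = -11956$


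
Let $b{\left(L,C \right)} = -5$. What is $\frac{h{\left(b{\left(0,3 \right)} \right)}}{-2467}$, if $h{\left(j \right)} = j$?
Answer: $\frac{5}{2467} \approx 0.0020268$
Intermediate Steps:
$\frac{h{\left(b{\left(0,3 \right)} \right)}}{-2467} = \frac{1}{-2467} \left(-5\right) = \left(- \frac{1}{2467}\right) \left(-5\right) = \frac{5}{2467}$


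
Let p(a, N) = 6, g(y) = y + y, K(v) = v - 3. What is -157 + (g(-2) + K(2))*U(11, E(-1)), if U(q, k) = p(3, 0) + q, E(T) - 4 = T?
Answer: -242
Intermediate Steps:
K(v) = -3 + v
g(y) = 2*y
E(T) = 4 + T
U(q, k) = 6 + q
-157 + (g(-2) + K(2))*U(11, E(-1)) = -157 + (2*(-2) + (-3 + 2))*(6 + 11) = -157 + (-4 - 1)*17 = -157 - 5*17 = -157 - 85 = -242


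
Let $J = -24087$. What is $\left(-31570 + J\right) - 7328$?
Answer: $-62985$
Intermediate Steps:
$\left(-31570 + J\right) - 7328 = \left(-31570 - 24087\right) - 7328 = -55657 - 7328 = -62985$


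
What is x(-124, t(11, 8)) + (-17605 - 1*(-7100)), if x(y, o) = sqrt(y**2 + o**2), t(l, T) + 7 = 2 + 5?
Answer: -10381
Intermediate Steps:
t(l, T) = 0 (t(l, T) = -7 + (2 + 5) = -7 + 7 = 0)
x(y, o) = sqrt(o**2 + y**2)
x(-124, t(11, 8)) + (-17605 - 1*(-7100)) = sqrt(0**2 + (-124)**2) + (-17605 - 1*(-7100)) = sqrt(0 + 15376) + (-17605 + 7100) = sqrt(15376) - 10505 = 124 - 10505 = -10381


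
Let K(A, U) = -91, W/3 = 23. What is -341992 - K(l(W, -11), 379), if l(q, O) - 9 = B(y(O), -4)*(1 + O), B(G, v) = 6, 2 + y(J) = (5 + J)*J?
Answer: -341901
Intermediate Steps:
W = 69 (W = 3*23 = 69)
y(J) = -2 + J*(5 + J) (y(J) = -2 + (5 + J)*J = -2 + J*(5 + J))
l(q, O) = 15 + 6*O (l(q, O) = 9 + 6*(1 + O) = 9 + (6 + 6*O) = 15 + 6*O)
-341992 - K(l(W, -11), 379) = -341992 - 1*(-91) = -341992 + 91 = -341901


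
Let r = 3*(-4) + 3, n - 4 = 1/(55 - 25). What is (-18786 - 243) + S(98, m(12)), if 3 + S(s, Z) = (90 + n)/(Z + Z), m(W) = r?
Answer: -10280101/540 ≈ -19037.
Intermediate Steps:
n = 121/30 (n = 4 + 1/(55 - 25) = 4 + 1/30 = 121/30 ≈ 4.0333)
r = -9 (r = -12 + 3 = -9)
m(W) = -9
S(s, Z) = -3 + 2821/(60*Z) (S(s, Z) = -3 + (90 + 121/30)/(Z + Z) = -3 + 2821/(30*((2*Z))) = -3 + 2821*(1/(2*Z))/30 = -3 + 2821/(60*Z))
(-18786 - 243) + S(98, m(12)) = (-18786 - 243) + (-3 + (2821/60)/(-9)) = -19029 + (-3 + (2821/60)*(-1/9)) = -19029 + (-3 - 2821/540) = -19029 - 4441/540 = -10280101/540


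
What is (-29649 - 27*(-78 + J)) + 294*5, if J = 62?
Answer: -27747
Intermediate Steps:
(-29649 - 27*(-78 + J)) + 294*5 = (-29649 - 27*(-78 + 62)) + 294*5 = (-29649 - 27*(-16)) + 1470 = (-29649 + 432) + 1470 = -29217 + 1470 = -27747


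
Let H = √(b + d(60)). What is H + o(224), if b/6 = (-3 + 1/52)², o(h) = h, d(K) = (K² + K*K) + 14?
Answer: 224 + 29*√23366/52 ≈ 309.25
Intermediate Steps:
d(K) = 14 + 2*K² (d(K) = (K² + K²) + 14 = 2*K² + 14 = 14 + 2*K²)
b = 72075/1352 (b = 6*(-3 + 1/52)² = 6*(-155/52)² = 6*(24025/2704) = 72075/1352 ≈ 53.310)
H = 29*√23366/52 (H = √(72075/1352 + (14 + 2*60²)) = √(72075/1352 + (14 + 2*3600)) = √(72075/1352 + (14 + 7200)) = √(72075/1352 + 7214) = √(9825403/1352) = 29*√23366/52 ≈ 85.249)
H + o(224) = 29*√23366/52 + 224 = 224 + 29*√23366/52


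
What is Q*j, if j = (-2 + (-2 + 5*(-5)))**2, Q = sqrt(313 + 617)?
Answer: 841*sqrt(930) ≈ 25647.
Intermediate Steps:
Q = sqrt(930) ≈ 30.496
j = 841 (j = (-2 + (-2 - 25))**2 = (-2 - 27)**2 = (-29)**2 = 841)
Q*j = sqrt(930)*841 = 841*sqrt(930)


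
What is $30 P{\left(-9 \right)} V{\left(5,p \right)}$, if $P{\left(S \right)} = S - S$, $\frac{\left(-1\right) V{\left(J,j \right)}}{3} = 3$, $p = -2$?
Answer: $0$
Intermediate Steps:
$V{\left(J,j \right)} = -9$ ($V{\left(J,j \right)} = \left(-3\right) 3 = -9$)
$P{\left(S \right)} = 0$
$30 P{\left(-9 \right)} V{\left(5,p \right)} = 30 \cdot 0 \left(-9\right) = 0 \left(-9\right) = 0$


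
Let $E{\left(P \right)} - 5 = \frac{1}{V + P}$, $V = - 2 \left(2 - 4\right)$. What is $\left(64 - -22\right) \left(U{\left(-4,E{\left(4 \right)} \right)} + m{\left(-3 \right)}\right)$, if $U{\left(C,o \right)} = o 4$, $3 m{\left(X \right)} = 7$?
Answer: $\frac{5891}{3} \approx 1963.7$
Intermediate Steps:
$m{\left(X \right)} = \frac{7}{3}$ ($m{\left(X \right)} = \frac{1}{3} \cdot 7 = \frac{7}{3}$)
$V = 4$ ($V = \left(-2\right) \left(-2\right) = 4$)
$E{\left(P \right)} = 5 + \frac{1}{4 + P}$
$U{\left(C,o \right)} = 4 o$
$\left(64 - -22\right) \left(U{\left(-4,E{\left(4 \right)} \right)} + m{\left(-3 \right)}\right) = \left(64 - -22\right) \left(4 \frac{21 + 5 \cdot 4}{4 + 4} + \frac{7}{3}\right) = \left(64 + 22\right) \left(4 \frac{21 + 20}{8} + \frac{7}{3}\right) = 86 \left(4 \cdot \frac{1}{8} \cdot 41 + \frac{7}{3}\right) = 86 \left(4 \cdot \frac{41}{8} + \frac{7}{3}\right) = 86 \left(\frac{41}{2} + \frac{7}{3}\right) = 86 \cdot \frac{137}{6} = \frac{5891}{3}$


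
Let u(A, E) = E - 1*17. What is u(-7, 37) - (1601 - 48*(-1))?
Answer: -1629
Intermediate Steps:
u(A, E) = -17 + E (u(A, E) = E - 17 = -17 + E)
u(-7, 37) - (1601 - 48*(-1)) = (-17 + 37) - (1601 - 48*(-1)) = 20 - (1601 - 1*(-48)) = 20 - (1601 + 48) = 20 - 1*1649 = 20 - 1649 = -1629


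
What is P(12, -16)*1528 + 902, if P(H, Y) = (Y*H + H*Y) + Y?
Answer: -610298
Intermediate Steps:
P(H, Y) = Y + 2*H*Y (P(H, Y) = (H*Y + H*Y) + Y = 2*H*Y + Y = Y + 2*H*Y)
P(12, -16)*1528 + 902 = -16*(1 + 2*12)*1528 + 902 = -16*(1 + 24)*1528 + 902 = -16*25*1528 + 902 = -400*1528 + 902 = -611200 + 902 = -610298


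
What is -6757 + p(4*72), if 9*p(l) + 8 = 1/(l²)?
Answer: -5044737023/746496 ≈ -6757.9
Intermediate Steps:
p(l) = -8/9 + 1/(9*l²) (p(l) = -8/9 + 1/(9*(l²)) = -8/9 + 1/(9*l²))
-6757 + p(4*72) = -6757 + (-8/9 + 1/(9*(4*72)²)) = -6757 + (-8/9 + (⅑)/288²) = -6757 + (-8/9 + (⅑)*(1/82944)) = -6757 + (-8/9 + 1/746496) = -6757 - 663551/746496 = -5044737023/746496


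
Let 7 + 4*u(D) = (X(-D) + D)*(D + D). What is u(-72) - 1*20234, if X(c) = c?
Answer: -80943/4 ≈ -20236.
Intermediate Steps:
u(D) = -7/4 (u(D) = -7/4 + ((-D + D)*(D + D))/4 = -7/4 + (0*(2*D))/4 = -7/4 + (¼)*0 = -7/4 + 0 = -7/4)
u(-72) - 1*20234 = -7/4 - 1*20234 = -7/4 - 20234 = -80943/4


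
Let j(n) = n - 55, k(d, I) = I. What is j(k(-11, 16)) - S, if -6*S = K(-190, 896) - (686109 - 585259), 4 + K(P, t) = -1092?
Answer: -17030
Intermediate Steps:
K(P, t) = -1096 (K(P, t) = -4 - 1092 = -1096)
j(n) = -55 + n
S = 16991 (S = -(-1096 - (686109 - 585259))/6 = -(-1096 - 1*100850)/6 = -(-1096 - 100850)/6 = -⅙*(-101946) = 16991)
j(k(-11, 16)) - S = (-55 + 16) - 1*16991 = -39 - 16991 = -17030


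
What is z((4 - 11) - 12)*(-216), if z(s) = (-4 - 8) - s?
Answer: -1512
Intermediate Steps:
z(s) = -12 - s
z((4 - 11) - 12)*(-216) = (-12 - ((4 - 11) - 12))*(-216) = (-12 - (-7 - 12))*(-216) = (-12 - 1*(-19))*(-216) = (-12 + 19)*(-216) = 7*(-216) = -1512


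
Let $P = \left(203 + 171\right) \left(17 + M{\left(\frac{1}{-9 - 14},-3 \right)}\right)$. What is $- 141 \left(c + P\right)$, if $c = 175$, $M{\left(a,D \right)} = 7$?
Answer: $-1290291$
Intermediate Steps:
$P = 8976$ ($P = \left(203 + 171\right) \left(17 + 7\right) = 374 \cdot 24 = 8976$)
$- 141 \left(c + P\right) = - 141 \left(175 + 8976\right) = \left(-141\right) 9151 = -1290291$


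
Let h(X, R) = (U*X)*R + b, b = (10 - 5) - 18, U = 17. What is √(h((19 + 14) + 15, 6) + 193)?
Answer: 6*√141 ≈ 71.246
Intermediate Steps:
b = -13 (b = 5 - 18 = -13)
h(X, R) = -13 + 17*R*X (h(X, R) = (17*X)*R - 13 = 17*R*X - 13 = -13 + 17*R*X)
√(h((19 + 14) + 15, 6) + 193) = √((-13 + 17*6*((19 + 14) + 15)) + 193) = √((-13 + 17*6*(33 + 15)) + 193) = √((-13 + 17*6*48) + 193) = √((-13 + 4896) + 193) = √(4883 + 193) = √5076 = 6*√141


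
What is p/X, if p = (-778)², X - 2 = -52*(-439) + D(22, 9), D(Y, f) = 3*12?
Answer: 302642/11433 ≈ 26.471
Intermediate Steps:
D(Y, f) = 36
X = 22866 (X = 2 + (-52*(-439) + 36) = 2 + (22828 + 36) = 2 + 22864 = 22866)
p = 605284
p/X = 605284/22866 = 605284*(1/22866) = 302642/11433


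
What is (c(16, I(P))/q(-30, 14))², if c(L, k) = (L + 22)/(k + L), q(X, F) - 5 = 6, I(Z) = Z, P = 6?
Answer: 361/14641 ≈ 0.024657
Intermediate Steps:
q(X, F) = 11 (q(X, F) = 5 + 6 = 11)
c(L, k) = (22 + L)/(L + k)
(c(16, I(P))/q(-30, 14))² = (((22 + 16)/(16 + 6))/11)² = ((38/22)*(1/11))² = (((1/22)*38)*(1/11))² = ((19/11)*(1/11))² = (19/121)² = 361/14641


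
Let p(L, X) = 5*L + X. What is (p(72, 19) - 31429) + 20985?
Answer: -10065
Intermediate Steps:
p(L, X) = X + 5*L
(p(72, 19) - 31429) + 20985 = ((19 + 5*72) - 31429) + 20985 = ((19 + 360) - 31429) + 20985 = (379 - 31429) + 20985 = -31050 + 20985 = -10065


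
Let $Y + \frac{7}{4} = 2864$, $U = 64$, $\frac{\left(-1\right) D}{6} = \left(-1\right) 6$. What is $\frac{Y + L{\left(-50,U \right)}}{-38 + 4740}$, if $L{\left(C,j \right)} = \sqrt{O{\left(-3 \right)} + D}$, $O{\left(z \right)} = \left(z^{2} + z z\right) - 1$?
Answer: $\frac{11449}{18808} + \frac{\sqrt{53}}{4702} \approx 0.61028$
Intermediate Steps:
$O{\left(z \right)} = -1 + 2 z^{2}$ ($O{\left(z \right)} = \left(z^{2} + z^{2}\right) - 1 = 2 z^{2} - 1 = -1 + 2 z^{2}$)
$D = 36$ ($D = - 6 \left(\left(-1\right) 6\right) = \left(-6\right) \left(-6\right) = 36$)
$Y = \frac{11449}{4}$ ($Y = - \frac{7}{4} + 2864 = \frac{11449}{4} \approx 2862.3$)
$L{\left(C,j \right)} = \sqrt{53}$ ($L{\left(C,j \right)} = \sqrt{\left(-1 + 2 \left(-3\right)^{2}\right) + 36} = \sqrt{\left(-1 + 2 \cdot 9\right) + 36} = \sqrt{\left(-1 + 18\right) + 36} = \sqrt{17 + 36} = \sqrt{53}$)
$\frac{Y + L{\left(-50,U \right)}}{-38 + 4740} = \frac{\frac{11449}{4} + \sqrt{53}}{-38 + 4740} = \frac{\frac{11449}{4} + \sqrt{53}}{4702} = \left(\frac{11449}{4} + \sqrt{53}\right) \frac{1}{4702} = \frac{11449}{18808} + \frac{\sqrt{53}}{4702}$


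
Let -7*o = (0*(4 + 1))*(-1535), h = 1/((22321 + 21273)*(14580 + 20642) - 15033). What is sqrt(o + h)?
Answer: sqrt(1535452835)/1535452835 ≈ 2.5520e-5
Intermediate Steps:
h = 1/1535452835 (h = 1/(43594*35222 - 15033) = 1/(1535467868 - 15033) = 1/1535452835 ≈ 6.5127e-10)
o = 0 (o = -0*(4 + 1)*(-1535)/7 = -0*5*(-1535)/7 = -0*(-1535) = -1/7*0 = 0)
sqrt(o + h) = sqrt(0 + 1/1535452835) = sqrt(1/1535452835) = sqrt(1535452835)/1535452835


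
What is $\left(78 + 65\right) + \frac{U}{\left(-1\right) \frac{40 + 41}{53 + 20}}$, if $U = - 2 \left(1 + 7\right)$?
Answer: $\frac{12751}{81} \approx 157.42$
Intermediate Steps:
$U = -16$ ($U = \left(-2\right) 8 = -16$)
$\left(78 + 65\right) + \frac{U}{\left(-1\right) \frac{40 + 41}{53 + 20}} = \left(78 + 65\right) - \frac{16}{\left(-1\right) \frac{40 + 41}{53 + 20}} = 143 - \frac{16}{\left(-1\right) \frac{81}{73}} = 143 - \frac{16}{- \frac{81}{73}} = 143 - - \frac{1168}{81} = 143 + \frac{1168}{81} = \frac{12751}{81}$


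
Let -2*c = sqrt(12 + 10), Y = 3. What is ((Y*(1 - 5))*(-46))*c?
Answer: -276*sqrt(22) ≈ -1294.6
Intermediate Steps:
c = -sqrt(22)/2 (c = -sqrt(12 + 10)/2 = -sqrt(22)/2 ≈ -2.3452)
((Y*(1 - 5))*(-46))*c = ((3*(1 - 5))*(-46))*(-sqrt(22)/2) = ((3*(-4))*(-46))*(-sqrt(22)/2) = (-12*(-46))*(-sqrt(22)/2) = 552*(-sqrt(22)/2) = -276*sqrt(22)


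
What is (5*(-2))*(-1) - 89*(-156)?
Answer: 13894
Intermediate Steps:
(5*(-2))*(-1) - 89*(-156) = -10*(-1) + 13884 = 10 + 13884 = 13894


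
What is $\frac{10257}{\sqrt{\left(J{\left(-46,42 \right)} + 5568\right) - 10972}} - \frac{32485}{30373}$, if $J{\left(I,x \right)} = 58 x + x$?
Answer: $- \frac{32485}{30373} - \frac{10257 i \sqrt{2926}}{2926} \approx -1.0695 - 189.62 i$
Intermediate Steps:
$J{\left(I,x \right)} = 59 x$
$\frac{10257}{\sqrt{\left(J{\left(-46,42 \right)} + 5568\right) - 10972}} - \frac{32485}{30373} = \frac{10257}{\sqrt{\left(59 \cdot 42 + 5568\right) - 10972}} - \frac{32485}{30373} = \frac{10257}{\sqrt{\left(2478 + 5568\right) - 10972}} - \frac{32485}{30373} = \frac{10257}{\sqrt{8046 - 10972}} - \frac{32485}{30373} = \frac{10257}{\sqrt{-2926}} - \frac{32485}{30373} = \frac{10257}{i \sqrt{2926}} - \frac{32485}{30373} = 10257 \left(- \frac{i \sqrt{2926}}{2926}\right) - \frac{32485}{30373} = - \frac{10257 i \sqrt{2926}}{2926} - \frac{32485}{30373} = - \frac{32485}{30373} - \frac{10257 i \sqrt{2926}}{2926}$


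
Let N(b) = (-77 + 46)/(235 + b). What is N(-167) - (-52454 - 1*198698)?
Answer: 17078305/68 ≈ 2.5115e+5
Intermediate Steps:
N(b) = -31/(235 + b)
N(-167) - (-52454 - 1*198698) = -31/(235 - 167) - (-52454 - 1*198698) = -31/68 - (-52454 - 198698) = -31*1/68 - 1*(-251152) = -31/68 + 251152 = 17078305/68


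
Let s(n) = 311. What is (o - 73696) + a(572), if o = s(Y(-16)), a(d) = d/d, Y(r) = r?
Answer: -73384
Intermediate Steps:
a(d) = 1
o = 311
(o - 73696) + a(572) = (311 - 73696) + 1 = -73385 + 1 = -73384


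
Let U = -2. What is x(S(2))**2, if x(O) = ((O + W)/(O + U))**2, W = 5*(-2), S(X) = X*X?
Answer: 81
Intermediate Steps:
S(X) = X**2
W = -10
x(O) = (-10 + O)**2/(-2 + O)**2 (x(O) = ((O - 10)/(O - 2))**2 = ((-10 + O)/(-2 + O))**2 = (-10 + O)**2/(-2 + O)**2)
x(S(2))**2 = ((-10 + 2**2)**2/(-2 + 2**2)**2)**2 = ((-10 + 4)**2/(-2 + 4)**2)**2 = ((-6)**2/2**2)**2 = (36*(1/4))**2 = 9**2 = 81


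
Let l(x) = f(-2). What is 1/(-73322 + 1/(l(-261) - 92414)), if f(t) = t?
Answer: -92416/6776125953 ≈ -1.3638e-5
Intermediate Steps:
l(x) = -2
1/(-73322 + 1/(l(-261) - 92414)) = 1/(-73322 + 1/(-2 - 92414)) = 1/(-73322 + 1/(-92416)) = 1/(-73322 - 1/92416) = 1/(-6776125953/92416) = -92416/6776125953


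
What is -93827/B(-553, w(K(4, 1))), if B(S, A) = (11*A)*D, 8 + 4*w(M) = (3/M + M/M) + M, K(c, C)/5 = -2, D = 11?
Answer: 3753080/20933 ≈ 179.29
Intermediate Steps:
K(c, C) = -10 (K(c, C) = 5*(-2) = -10)
w(M) = -7/4 + M/4 + 3/(4*M) (w(M) = -2 + ((3/M + M/M) + M)/4 = -2 + ((3/M + 1) + M)/4 = -2 + ((1 + 3/M) + M)/4 = -2 + (1 + M + 3/M)/4 = -2 + (1/4 + M/4 + 3/(4*M)) = -7/4 + M/4 + 3/(4*M))
B(S, A) = 121*A (B(S, A) = (11*A)*11 = 121*A)
-93827/B(-553, w(K(4, 1))) = -93827*(-40/(121*(3 - 10*(-7 - 10)))) = -93827*(-40/(121*(3 - 10*(-17)))) = -93827*(-40/(121*(3 + 170))) = -93827/(121*((1/4)*(-1/10)*173)) = -93827/(121*(-173/40)) = -93827/(-20933/40) = -93827*(-40/20933) = 3753080/20933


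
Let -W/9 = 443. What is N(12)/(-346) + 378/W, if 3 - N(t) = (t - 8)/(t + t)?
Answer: -94723/919668 ≈ -0.10300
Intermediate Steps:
W = -3987 (W = -9*443 = -3987)
N(t) = 3 - (-8 + t)/(2*t) (N(t) = 3 - (t - 8)/(t + t) = 3 - (-8 + t)/(2*t))
N(12)/(-346) + 378/W = (5/2 + 4/12)/(-346) + 378/(-3987) = (5/2 + 4*(1/12))*(-1/346) + 378*(-1/3987) = (5/2 + ⅓)*(-1/346) - 42/443 = (17/6)*(-1/346) - 42/443 = -17/2076 - 42/443 = -94723/919668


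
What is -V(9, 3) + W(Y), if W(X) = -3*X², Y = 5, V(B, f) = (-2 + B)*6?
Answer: -117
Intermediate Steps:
V(B, f) = -12 + 6*B
-V(9, 3) + W(Y) = -(-12 + 6*9) - 3*5² = -(-12 + 54) - 3*25 = -1*42 - 75 = -42 - 75 = -117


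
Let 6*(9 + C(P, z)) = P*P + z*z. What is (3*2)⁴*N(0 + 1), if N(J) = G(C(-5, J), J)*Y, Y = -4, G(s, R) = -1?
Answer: 5184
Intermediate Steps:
C(P, z) = -9 + P²/6 + z²/6 (C(P, z) = -9 + (P*P + z*z)/6 = -9 + (P² + z²)/6 = -9 + (P²/6 + z²/6) = -9 + P²/6 + z²/6)
N(J) = 4 (N(J) = -1*(-4) = 4)
(3*2)⁴*N(0 + 1) = (3*2)⁴*4 = 6⁴*4 = 1296*4 = 5184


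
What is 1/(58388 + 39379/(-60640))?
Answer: 60640/3540608941 ≈ 1.7127e-5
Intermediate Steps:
1/(58388 + 39379/(-60640)) = 1/(58388 + 39379*(-1/60640)) = 1/(58388 - 39379/60640) = 1/(3540608941/60640) = 60640/3540608941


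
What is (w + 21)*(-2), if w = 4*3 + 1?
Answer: -68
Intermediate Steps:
w = 13 (w = 12 + 1 = 13)
(w + 21)*(-2) = (13 + 21)*(-2) = 34*(-2) = -68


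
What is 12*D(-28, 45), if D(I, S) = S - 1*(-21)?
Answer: 792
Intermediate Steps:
D(I, S) = 21 + S (D(I, S) = S + 21 = 21 + S)
12*D(-28, 45) = 12*(21 + 45) = 12*66 = 792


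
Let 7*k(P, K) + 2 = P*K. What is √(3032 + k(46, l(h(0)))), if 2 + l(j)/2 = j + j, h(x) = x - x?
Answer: √147266/7 ≈ 54.822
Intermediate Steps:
h(x) = 0
l(j) = -4 + 4*j (l(j) = -4 + 2*(j + j) = -4 + 2*(2*j) = -4 + 4*j)
k(P, K) = -2/7 + K*P/7 (k(P, K) = -2/7 + (P*K)/7 = -2/7 + (K*P)/7 = -2/7 + K*P/7)
√(3032 + k(46, l(h(0)))) = √(3032 + (-2/7 + (⅐)*(-4 + 4*0)*46)) = √(3032 + (-2/7 + (⅐)*(-4 + 0)*46)) = √(3032 + (-2/7 + (⅐)*(-4)*46)) = √(3032 + (-2/7 - 184/7)) = √(3032 - 186/7) = √(21038/7) = √147266/7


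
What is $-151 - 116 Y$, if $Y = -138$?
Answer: $15857$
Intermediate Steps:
$-151 - 116 Y = -151 - -16008 = -151 + 16008 = 15857$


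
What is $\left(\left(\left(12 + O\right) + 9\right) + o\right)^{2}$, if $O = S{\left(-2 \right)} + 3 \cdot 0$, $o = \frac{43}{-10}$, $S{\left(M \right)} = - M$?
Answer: $\frac{34969}{100} \approx 349.69$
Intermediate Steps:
$o = - \frac{43}{10}$ ($o = 43 \left(- \frac{1}{10}\right) = - \frac{43}{10} \approx -4.3$)
$O = 2$ ($O = \left(-1\right) \left(-2\right) + 3 \cdot 0 = 2 + 0 = 2$)
$\left(\left(\left(12 + O\right) + 9\right) + o\right)^{2} = \left(\left(\left(12 + 2\right) + 9\right) - \frac{43}{10}\right)^{2} = \left(\left(14 + 9\right) - \frac{43}{10}\right)^{2} = \left(23 - \frac{43}{10}\right)^{2} = \left(\frac{187}{10}\right)^{2} = \frac{34969}{100}$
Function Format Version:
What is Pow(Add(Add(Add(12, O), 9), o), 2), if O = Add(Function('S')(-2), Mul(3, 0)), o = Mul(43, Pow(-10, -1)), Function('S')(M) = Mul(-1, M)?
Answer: Rational(34969, 100) ≈ 349.69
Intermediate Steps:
o = Rational(-43, 10) (o = Mul(43, Rational(-1, 10)) = Rational(-43, 10) ≈ -4.3000)
O = 2 (O = Add(Mul(-1, -2), Mul(3, 0)) = Add(2, 0) = 2)
Pow(Add(Add(Add(12, O), 9), o), 2) = Pow(Add(Add(Add(12, 2), 9), Rational(-43, 10)), 2) = Pow(Add(Add(14, 9), Rational(-43, 10)), 2) = Pow(Add(23, Rational(-43, 10)), 2) = Pow(Rational(187, 10), 2) = Rational(34969, 100)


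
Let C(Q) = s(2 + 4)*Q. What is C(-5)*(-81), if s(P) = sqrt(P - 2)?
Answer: 810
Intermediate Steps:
s(P) = sqrt(-2 + P)
C(Q) = 2*Q (C(Q) = sqrt(-2 + (2 + 4))*Q = sqrt(-2 + 6)*Q = sqrt(4)*Q = 2*Q)
C(-5)*(-81) = (2*(-5))*(-81) = -10*(-81) = 810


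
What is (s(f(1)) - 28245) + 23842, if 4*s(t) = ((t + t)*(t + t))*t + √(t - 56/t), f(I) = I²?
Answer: -4402 + I*√55/4 ≈ -4402.0 + 1.854*I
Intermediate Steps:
s(t) = t³ + √(t - 56/t)/4 (s(t) = (((t + t)*(t + t))*t + √(t - 56/t))/4 = (((2*t)*(2*t))*t + √(t - 56/t))/4 = ((4*t²)*t + √(t - 56/t))/4 = (4*t³ + √(t - 56/t))/4 = (√(t - 56/t) + 4*t³)/4 = t³ + √(t - 56/t)/4)
(s(f(1)) - 28245) + 23842 = (((1²)³ + √(1² - 56/(1²))/4) - 28245) + 23842 = ((1³ + √(1 - 56/1)/4) - 28245) + 23842 = ((1 + √(1 - 56*1)/4) - 28245) + 23842 = ((1 + √(1 - 56)/4) - 28245) + 23842 = ((1 + √(-55)/4) - 28245) + 23842 = ((1 + (I*√55)/4) - 28245) + 23842 = ((1 + I*√55/4) - 28245) + 23842 = (-28244 + I*√55/4) + 23842 = -4402 + I*√55/4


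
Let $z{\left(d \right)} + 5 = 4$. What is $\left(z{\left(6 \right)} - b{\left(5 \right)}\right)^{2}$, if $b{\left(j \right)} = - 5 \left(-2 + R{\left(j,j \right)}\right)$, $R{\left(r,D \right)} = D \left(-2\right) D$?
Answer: $68121$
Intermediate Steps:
$R{\left(r,D \right)} = - 2 D^{2}$ ($R{\left(r,D \right)} = - 2 D D = - 2 D^{2}$)
$z{\left(d \right)} = -1$ ($z{\left(d \right)} = -5 + 4 = -1$)
$b{\left(j \right)} = 10 + 10 j^{2}$ ($b{\left(j \right)} = - 5 \left(-2 - 2 j^{2}\right) = 10 + 10 j^{2}$)
$\left(z{\left(6 \right)} - b{\left(5 \right)}\right)^{2} = \left(-1 - \left(10 + 10 \cdot 5^{2}\right)\right)^{2} = \left(-1 - \left(10 + 10 \cdot 25\right)\right)^{2} = \left(-1 - \left(10 + 250\right)\right)^{2} = \left(-1 - 260\right)^{2} = \left(-261\right)^{2} = 68121$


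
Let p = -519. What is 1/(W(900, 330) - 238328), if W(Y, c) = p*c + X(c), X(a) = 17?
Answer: -1/409581 ≈ -2.4415e-6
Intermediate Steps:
W(Y, c) = 17 - 519*c (W(Y, c) = -519*c + 17 = 17 - 519*c)
1/(W(900, 330) - 238328) = 1/((17 - 519*330) - 238328) = 1/((17 - 171270) - 238328) = 1/(-171253 - 238328) = 1/(-409581) = -1/409581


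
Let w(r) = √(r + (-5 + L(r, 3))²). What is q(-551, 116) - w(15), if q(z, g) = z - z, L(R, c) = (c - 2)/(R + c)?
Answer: -√12781/18 ≈ -6.2807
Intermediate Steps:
L(R, c) = (-2 + c)/(R + c)
q(z, g) = 0
w(r) = √(r + (-5 + 1/(3 + r))²) (w(r) = √(r + (-5 + (-2 + 3)/(r + 3))²) = √(r + (-5 + 1/(3 + r))²))
q(-551, 116) - w(15) = 0 - √(15 + (14 + 5*15)²/(3 + 15)²) = 0 - √(15 + (14 + 75)²/18²) = 0 - √(15 + (1/324)*89²) = 0 - √(15 + (1/324)*7921) = 0 - √(15 + 7921/324) = 0 - √(12781/324) = 0 - √12781/18 = -√12781/18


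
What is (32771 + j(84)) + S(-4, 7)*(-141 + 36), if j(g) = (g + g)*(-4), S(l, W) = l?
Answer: 32519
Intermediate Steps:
j(g) = -8*g (j(g) = (2*g)*(-4) = -8*g)
(32771 + j(84)) + S(-4, 7)*(-141 + 36) = (32771 - 8*84) - 4*(-141 + 36) = (32771 - 672) - 4*(-105) = 32099 + 420 = 32519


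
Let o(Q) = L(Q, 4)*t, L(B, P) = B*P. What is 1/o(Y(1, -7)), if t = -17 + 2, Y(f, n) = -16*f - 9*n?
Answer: -1/2820 ≈ -0.00035461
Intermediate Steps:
t = -15
o(Q) = -60*Q (o(Q) = (Q*4)*(-15) = (4*Q)*(-15) = -60*Q)
1/o(Y(1, -7)) = 1/(-60*(-16*1 - 9*(-7))) = 1/(-60*(-16 + 63)) = 1/(-60*47) = 1/(-2820) = -1/2820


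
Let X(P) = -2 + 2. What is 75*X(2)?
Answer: 0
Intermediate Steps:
X(P) = 0
75*X(2) = 75*0 = 0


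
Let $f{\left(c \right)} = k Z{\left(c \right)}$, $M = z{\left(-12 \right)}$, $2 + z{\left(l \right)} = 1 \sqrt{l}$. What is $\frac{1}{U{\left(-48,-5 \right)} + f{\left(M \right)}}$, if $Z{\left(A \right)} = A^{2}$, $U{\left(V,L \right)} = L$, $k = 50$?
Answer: $\frac{i}{5 \left(- 81 i + 80 \sqrt{3}\right)} \approx -0.00062886 + 0.0010758 i$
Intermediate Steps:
$z{\left(l \right)} = -2 + \sqrt{l}$ ($z{\left(l \right)} = -2 + 1 \sqrt{l} = -2 + \sqrt{l}$)
$M = -2 + 2 i \sqrt{3}$ ($M = -2 + \sqrt{-12} = -2 + 2 i \sqrt{3} \approx -2.0 + 3.4641 i$)
$f{\left(c \right)} = 50 c^{2}$
$\frac{1}{U{\left(-48,-5 \right)} + f{\left(M \right)}} = \frac{1}{-5 + 50 \left(-2 + 2 i \sqrt{3}\right)^{2}}$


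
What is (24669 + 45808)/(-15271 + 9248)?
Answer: -70477/6023 ≈ -11.701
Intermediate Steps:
(24669 + 45808)/(-15271 + 9248) = 70477/(-6023) = 70477*(-1/6023) = -70477/6023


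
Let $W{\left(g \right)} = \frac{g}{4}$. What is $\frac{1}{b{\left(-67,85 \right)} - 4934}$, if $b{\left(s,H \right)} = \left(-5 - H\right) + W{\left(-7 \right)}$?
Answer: $- \frac{4}{20103} \approx -0.00019898$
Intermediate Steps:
$W{\left(g \right)} = \frac{g}{4}$ ($W{\left(g \right)} = g \frac{1}{4} = \frac{g}{4}$)
$b{\left(s,H \right)} = - \frac{27}{4} - H$ ($b{\left(s,H \right)} = \left(-5 - H\right) + \frac{1}{4} \left(-7\right) = \left(-5 - H\right) - \frac{7}{4} = - \frac{27}{4} - H$)
$\frac{1}{b{\left(-67,85 \right)} - 4934} = \frac{1}{\left(- \frac{27}{4} - 85\right) - 4934} = \frac{1}{- \frac{367}{4} - 4934} = \frac{1}{- \frac{20103}{4}} = - \frac{4}{20103}$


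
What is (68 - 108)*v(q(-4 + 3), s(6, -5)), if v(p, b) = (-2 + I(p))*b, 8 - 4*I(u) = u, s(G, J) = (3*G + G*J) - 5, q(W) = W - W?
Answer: 0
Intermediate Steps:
q(W) = 0
s(G, J) = -5 + 3*G + G*J
I(u) = 2 - u/4
v(p, b) = -b*p/4 (v(p, b) = (-2 + (2 - p/4))*b = (-p/4)*b = -b*p/4)
(68 - 108)*v(q(-4 + 3), s(6, -5)) = (68 - 108)*(-¼*(-5 + 3*6 + 6*(-5))*0) = -(-10)*(-5 + 18 - 30)*0 = -(-10)*(-17)*0 = -40*0 = 0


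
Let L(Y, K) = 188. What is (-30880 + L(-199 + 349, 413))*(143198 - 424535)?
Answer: 8634795204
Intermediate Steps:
(-30880 + L(-199 + 349, 413))*(143198 - 424535) = (-30880 + 188)*(143198 - 424535) = -30692*(-281337) = 8634795204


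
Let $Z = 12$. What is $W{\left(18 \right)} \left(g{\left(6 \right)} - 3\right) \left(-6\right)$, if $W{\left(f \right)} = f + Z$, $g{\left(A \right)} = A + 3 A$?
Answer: $-3780$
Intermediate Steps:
$g{\left(A \right)} = 4 A$
$W{\left(f \right)} = 12 + f$ ($W{\left(f \right)} = f + 12 = 12 + f$)
$W{\left(18 \right)} \left(g{\left(6 \right)} - 3\right) \left(-6\right) = \left(12 + 18\right) \left(4 \cdot 6 - 3\right) \left(-6\right) = 30 \left(24 - 3\right) \left(-6\right) = 30 \cdot 21 \left(-6\right) = 30 \left(-126\right) = -3780$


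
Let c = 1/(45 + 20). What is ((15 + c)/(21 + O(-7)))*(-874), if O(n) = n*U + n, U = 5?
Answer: 853024/1365 ≈ 624.93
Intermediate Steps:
c = 1/65 ≈ 0.015385
O(n) = 6*n (O(n) = n*5 + n = 5*n + n = 6*n)
((15 + c)/(21 + O(-7)))*(-874) = ((15 + 1/65)/(21 + 6*(-7)))*(-874) = (976/(65*(21 - 42)))*(-874) = ((976/65)/(-21))*(-874) = ((976/65)*(-1/21))*(-874) = -976/1365*(-874) = 853024/1365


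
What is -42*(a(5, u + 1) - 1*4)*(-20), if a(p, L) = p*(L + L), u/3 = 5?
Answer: 131040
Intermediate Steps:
u = 15 (u = 3*5 = 15)
a(p, L) = 2*L*p (a(p, L) = p*(2*L) = 2*L*p)
-42*(a(5, u + 1) - 1*4)*(-20) = -42*(2*(15 + 1)*5 - 1*4)*(-20) = -42*(2*16*5 - 4)*(-20) = -42*(160 - 4)*(-20) = -42*156*(-20) = -6552*(-20) = 131040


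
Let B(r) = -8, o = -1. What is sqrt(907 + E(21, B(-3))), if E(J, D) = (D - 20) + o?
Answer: sqrt(878) ≈ 29.631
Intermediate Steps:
E(J, D) = -21 + D (E(J, D) = (D - 20) - 1 = (-20 + D) - 1 = -21 + D)
sqrt(907 + E(21, B(-3))) = sqrt(907 + (-21 - 8)) = sqrt(907 - 29) = sqrt(878)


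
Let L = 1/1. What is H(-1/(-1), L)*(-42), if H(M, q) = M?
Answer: -42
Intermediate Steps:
L = 1 (L = 1*1 = 1)
H(-1/(-1), L)*(-42) = -1/(-1)*(-42) = -1*(-1)*(-42) = 1*(-42) = -42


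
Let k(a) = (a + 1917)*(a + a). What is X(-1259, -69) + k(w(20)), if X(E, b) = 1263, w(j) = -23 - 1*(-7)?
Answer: -59569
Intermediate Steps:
w(j) = -16 (w(j) = -23 + 7 = -16)
k(a) = 2*a*(1917 + a) (k(a) = (1917 + a)*(2*a) = 2*a*(1917 + a))
X(-1259, -69) + k(w(20)) = 1263 + 2*(-16)*(1917 - 16) = 1263 + 2*(-16)*1901 = 1263 - 60832 = -59569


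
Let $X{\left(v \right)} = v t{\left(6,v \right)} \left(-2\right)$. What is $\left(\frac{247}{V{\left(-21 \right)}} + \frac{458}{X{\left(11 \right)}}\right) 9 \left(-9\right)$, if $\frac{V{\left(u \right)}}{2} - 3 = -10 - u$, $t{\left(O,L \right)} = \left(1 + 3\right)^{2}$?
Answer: $- \frac{750465}{1232} \approx -609.14$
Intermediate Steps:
$t{\left(O,L \right)} = 16$ ($t{\left(O,L \right)} = 4^{2} = 16$)
$V{\left(u \right)} = -14 - 2 u$ ($V{\left(u \right)} = 6 + 2 \left(-10 - u\right) = 6 - \left(20 + 2 u\right) = -14 - 2 u$)
$X{\left(v \right)} = - 32 v$ ($X{\left(v \right)} = v 16 \left(-2\right) = 16 v \left(-2\right) = - 32 v$)
$\left(\frac{247}{V{\left(-21 \right)}} + \frac{458}{X{\left(11 \right)}}\right) 9 \left(-9\right) = \left(\frac{247}{-14 - -42} + \frac{458}{\left(-32\right) 11}\right) 9 \left(-9\right) = \left(\frac{247}{-14 + 42} + \frac{458}{-352}\right) \left(-81\right) = \left(\frac{247}{28} + 458 \left(- \frac{1}{352}\right)\right) \left(-81\right) = \left(247 \cdot \frac{1}{28} - \frac{229}{176}\right) \left(-81\right) = \left(\frac{247}{28} - \frac{229}{176}\right) \left(-81\right) = \frac{9265}{1232} \left(-81\right) = - \frac{750465}{1232}$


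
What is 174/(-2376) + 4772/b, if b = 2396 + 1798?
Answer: 98227/92268 ≈ 1.0646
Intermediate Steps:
b = 4194
174/(-2376) + 4772/b = 174/(-2376) + 4772/4194 = 174*(-1/2376) + 4772*(1/4194) = -29/396 + 2386/2097 = 98227/92268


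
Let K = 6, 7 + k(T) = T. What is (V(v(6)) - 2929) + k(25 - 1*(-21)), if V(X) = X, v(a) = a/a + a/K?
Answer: -2888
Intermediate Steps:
k(T) = -7 + T
v(a) = 1 + a/6 (v(a) = a/a + a/6 = 1 + a*(⅙) = 1 + a/6)
(V(v(6)) - 2929) + k(25 - 1*(-21)) = ((1 + (⅙)*6) - 2929) + (-7 + (25 - 1*(-21))) = ((1 + 1) - 2929) + (-7 + (25 + 21)) = (2 - 2929) + (-7 + 46) = -2927 + 39 = -2888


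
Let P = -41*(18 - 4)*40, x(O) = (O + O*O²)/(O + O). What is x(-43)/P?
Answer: -185/4592 ≈ -0.040287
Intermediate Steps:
x(O) = (O + O³)/(2*O) (x(O) = (O + O³)/((2*O)) = (O + O³)*(1/(2*O)) = (O + O³)/(2*O))
P = -22960 (P = -41*14*40 = -574*40 = -22960)
x(-43)/P = (½ + (½)*(-43)²)/(-22960) = (½ + (½)*1849)*(-1/22960) = (½ + 1849/2)*(-1/22960) = 925*(-1/22960) = -185/4592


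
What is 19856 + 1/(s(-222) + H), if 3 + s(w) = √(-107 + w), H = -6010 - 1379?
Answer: 154995915088/7805999 - I*√329/54641993 ≈ 19856.0 - 3.3195e-7*I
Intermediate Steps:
H = -7389
s(w) = -3 + √(-107 + w)
19856 + 1/(s(-222) + H) = 19856 + 1/((-3 + √(-107 - 222)) - 7389) = 19856 + 1/((-3 + √(-329)) - 7389) = 19856 + 1/((-3 + I*√329) - 7389) = 19856 + 1/(-7392 + I*√329)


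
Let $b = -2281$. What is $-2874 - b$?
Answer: $-593$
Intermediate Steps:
$-2874 - b = -2874 - -2281 = -2874 + 2281 = -593$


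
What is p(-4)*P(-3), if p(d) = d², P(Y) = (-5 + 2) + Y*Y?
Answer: 96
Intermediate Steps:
P(Y) = -3 + Y²
p(-4)*P(-3) = (-4)²*(-3 + (-3)²) = 16*(-3 + 9) = 16*6 = 96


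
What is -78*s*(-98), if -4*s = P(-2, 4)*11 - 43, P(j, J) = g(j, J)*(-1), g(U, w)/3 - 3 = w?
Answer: 523614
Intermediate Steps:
g(U, w) = 9 + 3*w
P(j, J) = -9 - 3*J (P(j, J) = (9 + 3*J)*(-1) = -9 - 3*J)
s = 137/2 (s = -((-9 - 3*4)*11 - 43)/4 = -((-9 - 12)*11 - 43)/4 = -(-21*11 - 43)/4 = -(-231 - 43)/4 = -¼*(-274) = 137/2 ≈ 68.500)
-78*s*(-98) = -78*137/2*(-98) = -5343*(-98) = 523614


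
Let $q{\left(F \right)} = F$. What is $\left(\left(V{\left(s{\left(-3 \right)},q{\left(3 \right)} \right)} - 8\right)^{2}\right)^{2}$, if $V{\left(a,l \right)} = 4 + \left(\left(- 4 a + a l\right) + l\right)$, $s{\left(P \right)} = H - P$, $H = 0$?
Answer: $256$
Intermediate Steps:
$s{\left(P \right)} = - P$ ($s{\left(P \right)} = 0 - P = - P$)
$V{\left(a,l \right)} = 4 + l - 4 a + a l$ ($V{\left(a,l \right)} = 4 + \left(l - 4 a + a l\right) = 4 + l - 4 a + a l$)
$\left(\left(V{\left(s{\left(-3 \right)},q{\left(3 \right)} \right)} - 8\right)^{2}\right)^{2} = \left(\left(\left(4 + 3 - 4 \left(\left(-1\right) \left(-3\right)\right) + \left(-1\right) \left(-3\right) 3\right) - 8\right)^{2}\right)^{2} = \left(\left(\left(4 + 3 - 12 + 3 \cdot 3\right) - 8\right)^{2}\right)^{2} = \left(\left(\left(4 + 3 - 12 + 9\right) - 8\right)^{2}\right)^{2} = \left(\left(4 - 8\right)^{2}\right)^{2} = \left(\left(-4\right)^{2}\right)^{2} = 16^{2} = 256$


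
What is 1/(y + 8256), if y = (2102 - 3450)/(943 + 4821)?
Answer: 1441/11896559 ≈ 0.00012113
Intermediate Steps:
y = -337/1441 (y = -1348/5764 = -1348*1/5764 = -337/1441 ≈ -0.23387)
1/(y + 8256) = 1/(-337/1441 + 8256) = 1/(11896559/1441) = 1441/11896559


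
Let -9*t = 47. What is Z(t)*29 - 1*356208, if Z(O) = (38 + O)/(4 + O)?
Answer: -3926843/11 ≈ -3.5699e+5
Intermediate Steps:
t = -47/9 (t = -1/9*47 = -47/9 ≈ -5.2222)
Z(O) = (38 + O)/(4 + O)
Z(t)*29 - 1*356208 = ((38 - 47/9)/(4 - 47/9))*29 - 1*356208 = ((295/9)/(-11/9))*29 - 356208 = -9/11*295/9*29 - 356208 = -295/11*29 - 356208 = -8555/11 - 356208 = -3926843/11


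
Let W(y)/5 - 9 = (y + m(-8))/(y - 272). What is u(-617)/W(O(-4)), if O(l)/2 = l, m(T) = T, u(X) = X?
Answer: -4319/317 ≈ -13.625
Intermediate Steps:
O(l) = 2*l
W(y) = 45 + 5*(-8 + y)/(-272 + y) (W(y) = 45 + 5*((y - 8)/(y - 272)) = 45 + 5*((-8 + y)/(-272 + y)) = 45 + 5*(-8 + y)/(-272 + y))
u(-617)/W(O(-4)) = -617*(-272 + 2*(-4))/(10*(-1228 + 5*(2*(-4)))) = -617*(-272 - 8)/(10*(-1228 + 5*(-8))) = -617*(-28/(-1228 - 40)) = -617/(10*(-1/280)*(-1268)) = -617/317/7 = -617*7/317 = -4319/317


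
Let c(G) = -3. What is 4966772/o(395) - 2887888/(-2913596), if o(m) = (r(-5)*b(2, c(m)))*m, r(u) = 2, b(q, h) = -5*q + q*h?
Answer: -902166507987/2301740840 ≈ -391.95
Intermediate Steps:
b(q, h) = -5*q + h*q
o(m) = -32*m (o(m) = (2*(2*(-5 - 3)))*m = (2*(2*(-8)))*m = (2*(-16))*m = -32*m)
4966772/o(395) - 2887888/(-2913596) = 4966772/((-32*395)) - 2887888/(-2913596) = 4966772/(-12640) - 2887888*(-1/2913596) = 4966772*(-1/12640) + 721972/728399 = -1241693/3160 + 721972/728399 = -902166507987/2301740840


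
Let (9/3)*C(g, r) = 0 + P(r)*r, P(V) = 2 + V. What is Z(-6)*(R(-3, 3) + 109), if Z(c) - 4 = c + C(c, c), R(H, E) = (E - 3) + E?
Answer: 672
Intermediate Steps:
R(H, E) = -3 + 2*E (R(H, E) = (-3 + E) + E = -3 + 2*E)
C(g, r) = r*(2 + r)/3 (C(g, r) = (0 + (2 + r)*r)/3 = (0 + r*(2 + r))/3 = (r*(2 + r))/3 = r*(2 + r)/3)
Z(c) = 4 + c + c*(2 + c)/3 (Z(c) = 4 + (c + c*(2 + c)/3) = 4 + c + c*(2 + c)/3)
Z(-6)*(R(-3, 3) + 109) = (4 + (⅓)*(-6)² + (5/3)*(-6))*((-3 + 2*3) + 109) = (4 + (⅓)*36 - 10)*((-3 + 6) + 109) = (4 + 12 - 10)*(3 + 109) = 6*112 = 672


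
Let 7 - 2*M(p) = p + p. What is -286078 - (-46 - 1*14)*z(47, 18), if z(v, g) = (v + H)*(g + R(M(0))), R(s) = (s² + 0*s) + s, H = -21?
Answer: -233428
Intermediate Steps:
M(p) = 7/2 - p (M(p) = 7/2 - (p + p)/2 = 7/2 - p)
R(s) = s + s² (R(s) = (s² + 0) + s = s² + s = s + s²)
z(v, g) = (-21 + v)*(63/4 + g) (z(v, g) = (v - 21)*(g + (7/2 - 1*0)*(1 + (7/2 - 1*0))) = (-21 + v)*(g + (7/2 + 0)*(1 + (7/2 + 0))) = (-21 + v)*(g + 7*(1 + 7/2)/2) = (-21 + v)*(g + (7/2)*(9/2)) = (-21 + v)*(g + 63/4) = (-21 + v)*(63/4 + g))
-286078 - (-46 - 1*14)*z(47, 18) = -286078 - (-46 - 1*14)*(-1323/4 - 21*18 + (63/4)*47 + 18*47) = -286078 - (-46 - 14)*(-1323/4 - 378 + 2961/4 + 846) = -286078 - (-60)*1755/2 = -286078 - 1*(-52650) = -286078 + 52650 = -233428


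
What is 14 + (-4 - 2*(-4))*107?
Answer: 442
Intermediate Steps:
14 + (-4 - 2*(-4))*107 = 14 + (-4 + 8)*107 = 14 + 4*107 = 14 + 428 = 442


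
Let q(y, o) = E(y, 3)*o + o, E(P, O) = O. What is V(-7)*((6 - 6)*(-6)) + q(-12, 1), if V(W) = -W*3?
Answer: 4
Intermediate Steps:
V(W) = -3*W
q(y, o) = 4*o (q(y, o) = 3*o + o = 4*o)
V(-7)*((6 - 6)*(-6)) + q(-12, 1) = (-3*(-7))*((6 - 6)*(-6)) + 4*1 = 21*(0*(-6)) + 4 = 21*0 + 4 = 0 + 4 = 4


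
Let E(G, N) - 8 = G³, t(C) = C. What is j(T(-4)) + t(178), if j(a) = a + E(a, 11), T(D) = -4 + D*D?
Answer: 1926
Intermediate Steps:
T(D) = -4 + D²
E(G, N) = 8 + G³
j(a) = 8 + a + a³ (j(a) = a + (8 + a³) = 8 + a + a³)
j(T(-4)) + t(178) = (8 + (-4 + (-4)²) + (-4 + (-4)²)³) + 178 = (8 + (-4 + 16) + (-4 + 16)³) + 178 = (8 + 12 + 12³) + 178 = (8 + 12 + 1728) + 178 = 1748 + 178 = 1926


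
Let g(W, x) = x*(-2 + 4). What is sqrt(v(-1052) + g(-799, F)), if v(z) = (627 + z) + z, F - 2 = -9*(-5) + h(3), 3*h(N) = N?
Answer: I*sqrt(1381) ≈ 37.162*I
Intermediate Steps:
h(N) = N/3
F = 48 (F = 2 + (-9*(-5) + (1/3)*3) = 2 + (45 + 1) = 2 + 46 = 48)
g(W, x) = 2*x (g(W, x) = x*2 = 2*x)
v(z) = 627 + 2*z
sqrt(v(-1052) + g(-799, F)) = sqrt((627 + 2*(-1052)) + 2*48) = sqrt((627 - 2104) + 96) = sqrt(-1477 + 96) = sqrt(-1381) = I*sqrt(1381)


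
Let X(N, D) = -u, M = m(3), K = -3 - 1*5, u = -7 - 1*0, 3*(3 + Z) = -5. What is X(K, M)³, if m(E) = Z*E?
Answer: 343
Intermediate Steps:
Z = -14/3 (Z = -3 + (⅓)*(-5) = -3 - 5/3 = -14/3 ≈ -4.6667)
u = -7 (u = -7 + 0 = -7)
K = -8 (K = -3 - 5 = -8)
m(E) = -14*E/3
M = -14 (M = -14/3*3 = -14)
X(N, D) = 7 (X(N, D) = -1*(-7) = 7)
X(K, M)³ = 7³ = 343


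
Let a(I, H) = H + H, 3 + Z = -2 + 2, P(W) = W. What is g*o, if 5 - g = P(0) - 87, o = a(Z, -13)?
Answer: -2392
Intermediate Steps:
Z = -3 (Z = -3 + (-2 + 2) = -3 + 0 = -3)
a(I, H) = 2*H
o = -26 (o = 2*(-13) = -26)
g = 92 (g = 5 - (0 - 87) = 5 - 1*(-87) = 5 + 87 = 92)
g*o = 92*(-26) = -2392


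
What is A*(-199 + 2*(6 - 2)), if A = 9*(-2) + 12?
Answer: 1146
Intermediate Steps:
A = -6 (A = -18 + 12 = -6)
A*(-199 + 2*(6 - 2)) = -6*(-199 + 2*(6 - 2)) = -6*(-199 + 2*4) = -6*(-199 + 8) = -6*(-191) = 1146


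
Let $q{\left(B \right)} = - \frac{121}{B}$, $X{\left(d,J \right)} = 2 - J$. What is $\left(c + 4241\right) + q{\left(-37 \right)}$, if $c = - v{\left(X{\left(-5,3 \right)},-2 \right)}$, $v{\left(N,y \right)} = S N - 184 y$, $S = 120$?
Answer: $\frac{147862}{37} \approx 3996.3$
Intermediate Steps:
$v{\left(N,y \right)} = - 184 y + 120 N$ ($v{\left(N,y \right)} = 120 N - 184 y = - 184 y + 120 N$)
$c = -248$ ($c = - (\left(-184\right) \left(-2\right) + 120 \left(2 - 3\right)) = - (368 + 120 \left(2 - 3\right)) = - (368 + 120 \left(-1\right)) = - (368 - 120) = \left(-1\right) 248 = -248$)
$\left(c + 4241\right) + q{\left(-37 \right)} = \left(-248 + 4241\right) - \frac{121}{-37} = 3993 - - \frac{121}{37} = 3993 + \frac{121}{37} = \frac{147862}{37}$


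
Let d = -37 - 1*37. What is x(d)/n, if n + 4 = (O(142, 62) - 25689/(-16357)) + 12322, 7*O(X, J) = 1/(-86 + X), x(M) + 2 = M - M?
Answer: -12823888/78992412637 ≈ -0.00016234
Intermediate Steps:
d = -74 (d = -37 - 37 = -74)
x(M) = -2 (x(M) = -2 + (M - M) = -2 + 0 = -2)
O(X, J) = 1/(7*(-86 + X))
n = 78992412637/6411944 (n = -4 + ((1/(7*(-86 + 142)) - 25689/(-16357)) + 12322) = -4 + (((⅐)/56 - 25689*(-1/16357)) + 12322) = -4 + (((⅐)*(1/56) + 25689/16357) + 12322) = -4 + ((1/392 + 25689/16357) + 12322) = -4 + (10086445/6411944 + 12322) = -4 + 79018060413/6411944 = 78992412637/6411944 ≈ 12320.)
x(d)/n = -2/78992412637/6411944 = -2*6411944/78992412637 = -12823888/78992412637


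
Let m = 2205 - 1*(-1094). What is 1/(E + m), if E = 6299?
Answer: 1/9598 ≈ 0.00010419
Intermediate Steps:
m = 3299 (m = 2205 + 1094 = 3299)
1/(E + m) = 1/(6299 + 3299) = 1/9598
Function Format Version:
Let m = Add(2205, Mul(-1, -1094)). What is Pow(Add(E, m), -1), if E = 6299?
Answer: Rational(1, 9598) ≈ 0.00010419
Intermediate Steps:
m = 3299 (m = Add(2205, 1094) = 3299)
Pow(Add(E, m), -1) = Pow(Add(6299, 3299), -1) = Pow(9598, -1) = Rational(1, 9598)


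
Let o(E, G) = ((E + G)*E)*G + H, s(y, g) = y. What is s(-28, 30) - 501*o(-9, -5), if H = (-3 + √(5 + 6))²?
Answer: 305582 + 3006*√11 ≈ 3.1555e+5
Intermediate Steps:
H = (-3 + √11)² ≈ 0.10025
o(E, G) = (3 - √11)² + E*G*(E + G) (o(E, G) = ((E + G)*E)*G + (3 - √11)² = (E*(E + G))*G + (3 - √11)² = E*G*(E + G) + (3 - √11)² = (3 - √11)² + E*G*(E + G))
s(-28, 30) - 501*o(-9, -5) = -28 - 501*((3 - √11)² - 9*(-5)² - 5*(-9)²) = -28 - 501*((3 - √11)² - 9*25 - 5*81) = -28 - 501*((3 - √11)² - 225 - 405) = -28 - 501*(-630 + (3 - √11)²) = -28 + (315630 - 501*(3 - √11)²) = 315602 - 501*(3 - √11)²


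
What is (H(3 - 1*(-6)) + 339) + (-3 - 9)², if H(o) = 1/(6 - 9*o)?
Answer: 36224/75 ≈ 482.99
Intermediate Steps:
(H(3 - 1*(-6)) + 339) + (-3 - 9)² = (-1/(-6 + 9*(3 - 1*(-6))) + 339) + (-3 - 9)² = (-1/(-6 + 9*(3 + 6)) + 339) + (-12)² = (-1/(-6 + 9*9) + 339) + 144 = (-1/(-6 + 81) + 339) + 144 = (-1/75 + 339) + 144 = 25424/75 + 144 = 36224/75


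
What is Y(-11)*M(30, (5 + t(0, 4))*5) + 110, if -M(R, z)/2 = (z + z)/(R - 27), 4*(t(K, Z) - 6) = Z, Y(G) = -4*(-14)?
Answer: -4370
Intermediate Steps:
Y(G) = 56
t(K, Z) = 6 + Z/4
M(R, z) = -4*z/(-27 + R) (M(R, z) = -2*(z + z)/(R - 27) = -2*2*z/(-27 + R) = -4*z/(-27 + R))
Y(-11)*M(30, (5 + t(0, 4))*5) + 110 = 56*(-4*(5 + (6 + (1/4)*4))*5/(-27 + 30)) + 110 = 56*(-4*(5 + (6 + 1))*5/3) + 110 = 56*(-4*(5 + 7)*5*1/3) + 110 = 56*(-4*12*5*1/3) + 110 = 56*(-4*60*1/3) + 110 = 56*(-80) + 110 = -4480 + 110 = -4370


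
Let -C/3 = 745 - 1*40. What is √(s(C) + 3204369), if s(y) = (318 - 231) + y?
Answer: √3202341 ≈ 1789.5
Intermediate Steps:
C = -2115 (C = -3*(745 - 1*40) = -3*(745 - 40) = -3*705 = -2115)
s(y) = 87 + y
√(s(C) + 3204369) = √((87 - 2115) + 3204369) = √(-2028 + 3204369) = √3202341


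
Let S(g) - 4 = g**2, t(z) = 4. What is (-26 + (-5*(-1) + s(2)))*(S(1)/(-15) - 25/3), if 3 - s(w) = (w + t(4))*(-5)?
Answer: -104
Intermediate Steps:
S(g) = 4 + g**2
s(w) = 23 + 5*w (s(w) = 3 - (w + 4)*(-5) = 3 - (4 + w)*(-5) = 3 - (-20 - 5*w) = 3 + (20 + 5*w) = 23 + 5*w)
(-26 + (-5*(-1) + s(2)))*(S(1)/(-15) - 25/3) = (-26 + (-5*(-1) + (23 + 5*2)))*((4 + 1**2)/(-15) - 25/3) = (-26 + (5 + (23 + 10)))*((4 + 1)*(-1/15) - 25*1/3) = (-26 + (5 + 33))*(5*(-1/15) - 25/3) = (-26 + 38)*(-1/3 - 25/3) = 12*(-26/3) = -104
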